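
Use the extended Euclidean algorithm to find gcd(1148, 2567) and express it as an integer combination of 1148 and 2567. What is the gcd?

Apply Euclid's algorithm to 2567 and 1148:
2567 = 2·1148 + 271
1148 = 4·271 + 64
271 = 4·64 + 15
64 = 4·15 + 4
15 = 3·4 + 3
4 = 1·3 + 1
3 = 3·1 + 0
gcd(1148, 2567) = 1.
Working backward:
1 = 4 − 3
1 = −15 + 4·4
1 = 4·64 − 17·15
1 = −17·271 + 72·64
1 = 72·1148 − 305·271
1 = −305·2567 + 682·1148
So 1 = (-305)·2567 + (682)·1148.

1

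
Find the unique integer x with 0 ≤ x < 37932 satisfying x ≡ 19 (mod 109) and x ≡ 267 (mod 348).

32283

Write x = 19 + 109·k. Then 109·k ≡ 267 − 19 ≡ 248 (mod 348).
Need 109⁻¹ mod 348. Extended Euclid on (348, 109):
348 = 3·109 + 21
109 = 5·21 + 4
21 = 5·4 + 1
4 = 4·1 + 0
Back-substitute:
1 = 21 − 5·4
1 = −5·109 + 26·21
1 = 26·348 − 83·109
109⁻¹ ≡ 265 (mod 348), so k ≡ 265·248 ≡ 296 (mod 348).
x = 19 + 109·296 = 32283.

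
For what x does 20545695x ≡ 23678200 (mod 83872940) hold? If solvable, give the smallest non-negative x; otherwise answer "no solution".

9995064

First find gcd(20545695, 83872940):
83872940 = 4·20545695 + 1690160
20545695 = 12·1690160 + 263775
1690160 = 6·263775 + 107510
263775 = 2·107510 + 48755
107510 = 2·48755 + 10000
48755 = 4·10000 + 8755
10000 = 1·8755 + 1245
8755 = 7·1245 + 40
1245 = 31·40 + 5
40 = 8·5 + 0
gcd = 5 and 5 | 23678200, so solutions exist. Divide through by 5: 4109139x ≡ 4735640 (mod 16774588).
Now find 4109139⁻¹ mod 16774588:
16774588 = 4·4109139 + 338032
4109139 = 12·338032 + 52755
338032 = 6·52755 + 21502
52755 = 2·21502 + 9751
21502 = 2·9751 + 2000
9751 = 4·2000 + 1751
2000 = 1·1751 + 249
1751 = 7·249 + 8
249 = 31·8 + 1
8 = 8·1 + 0
Back-substitute:
1 = 249 − 31·8
1 = −31·1751 + 218·249
1 = 218·2000 − 249·1751
1 = −249·9751 + 1214·2000
1 = 1214·21502 − 2677·9751
1 = −2677·52755 + 6568·21502
1 = 6568·338032 − 42085·52755
1 = −42085·4109139 + 511588·338032
1 = 511588·16774588 − 2088437·4109139
So 4109139·(-2088437) ≡ 1 (mod 16774588), i.e. 4109139⁻¹ ≡ 14686151.
Then x ≡ 14686151·4735640 ≡ 9995064 (mod 16774588); the smallest non-negative solution is x = 9995064.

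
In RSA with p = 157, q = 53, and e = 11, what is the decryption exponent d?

φ(n) = (p−1)(q−1) = 156·52 = 8112.
Need d with 11·d ≡ 1 (mod 8112). Apply the extended Euclidean algorithm:
8112 = 737·11 + 5
11 = 2·5 + 1
5 = 5·1 + 0
Back-substitute:
1 = 11 − 2·5
1 = −2·8112 + 1475·11
So 11·1475 ≡ 1 (mod 8112), hence d = 1475.

1475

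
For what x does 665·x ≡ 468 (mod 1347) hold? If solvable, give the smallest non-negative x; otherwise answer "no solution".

975

First find gcd(665, 1347):
1347 = 2*665 + 17
665 = 39*17 + 2
17 = 8*2 + 1
2 = 2*1 + 0
gcd = 1, so a unique solution mod 1347 exists.
Back-substitute for the Bézout coefficients:
1 = 17 − 8·2
1 = −8·665 + 313·17
1 = 313·1347 − 634·665
So 665·(-634) ≡ 1 (mod 1347), giving 665⁻¹ ≡ 713.
x ≡ 665⁻¹·468 ≡ 713·468 ≡ 975 (mod 1347).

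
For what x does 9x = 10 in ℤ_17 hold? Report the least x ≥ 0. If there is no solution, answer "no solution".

3

First find gcd(9, 17):
17 = 1*9 + 8
9 = 1*8 + 1
8 = 8*1 + 0
gcd = 1, so a unique solution mod 17 exists.
Back-substitute for the Bézout coefficients:
1 = 9 − 8
1 = −17 + 2·9
So 9·(2) ≡ 1 (mod 17), giving 9⁻¹ ≡ 2.
x ≡ 9⁻¹·10 ≡ 2·10 ≡ 3 (mod 17).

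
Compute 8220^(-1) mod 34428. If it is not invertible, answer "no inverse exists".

no inverse exists

Euclidean algorithm on 34428, 8220:
34428 = 4×8220 + 1548
8220 = 5×1548 + 480
1548 = 3×480 + 108
480 = 4×108 + 48
108 = 2×48 + 12
48 = 4×12 + 0
gcd(8220, 34428) = 12 ≠ 1, so 8220 has no multiplicative inverse modulo 34428.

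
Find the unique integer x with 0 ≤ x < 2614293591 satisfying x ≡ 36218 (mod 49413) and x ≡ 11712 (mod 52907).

1062860435

Write x = 36218 + 49413·k. Then 49413·k ≡ 11712 − 36218 ≡ 28401 (mod 52907).
Need 49413⁻¹ mod 52907. Extended Euclid on (52907, 49413):
52907 = 1·49413 + 3494
49413 = 14·3494 + 497
3494 = 7·497 + 15
497 = 33·15 + 2
15 = 7·2 + 1
2 = 2·1 + 0
Back-substitute:
1 = 15 − 7·2
1 = −7·497 + 232·15
1 = 232·3494 − 1631·497
1 = −1631·49413 + 23066·3494
1 = 23066·52907 − 24697·49413
49413⁻¹ ≡ 28210 (mod 52907), so k ≡ 28210·28401 ≡ 21509 (mod 52907).
x = 36218 + 49413·21509 = 1062860435.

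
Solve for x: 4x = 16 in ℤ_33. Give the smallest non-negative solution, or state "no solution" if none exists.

4

First find gcd(4, 33):
33 = 8×4 + 1
4 = 4×1 + 0
gcd = 1, so a unique solution mod 33 exists.
Back-substitute for the Bézout coefficients:
1 = 33 − 8·4
So 4·(-8) ≡ 1 (mod 33), giving 4⁻¹ ≡ 25.
x ≡ 4⁻¹·16 ≡ 25·16 ≡ 4 (mod 33).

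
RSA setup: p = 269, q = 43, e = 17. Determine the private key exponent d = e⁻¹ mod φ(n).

φ(n) = (p−1)(q−1) = 268·42 = 11256.
Need d with 17·d ≡ 1 (mod 11256). Apply the extended Euclidean algorithm:
11256 = 662·17 + 2
17 = 8·2 + 1
2 = 2·1 + 0
Back-substitute:
1 = 17 − 8·2
1 = −8·11256 + 5297·17
So 17·5297 ≡ 1 (mod 11256), hence d = 5297.

5297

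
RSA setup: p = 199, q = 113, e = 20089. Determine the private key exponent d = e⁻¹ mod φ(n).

17065

φ(n) = (p−1)(q−1) = 198·112 = 22176.
Need d with 20089·d ≡ 1 (mod 22176). Apply the extended Euclidean algorithm:
22176 = 1·20089 + 2087
20089 = 9·2087 + 1306
2087 = 1·1306 + 781
1306 = 1·781 + 525
781 = 1·525 + 256
525 = 2·256 + 13
256 = 19·13 + 9
13 = 1·9 + 4
9 = 2·4 + 1
4 = 4·1 + 0
Back-substitute:
1 = 9 − 2·4
1 = −2·13 + 3·9
1 = 3·256 − 59·13
1 = −59·525 + 121·256
1 = 121·781 − 180·525
1 = −180·1306 + 301·781
1 = 301·2087 − 481·1306
1 = −481·20089 + 4630·2087
1 = 4630·22176 − 5111·20089
So 20089·(-5111) ≡ 1 (mod 22176), hence d ≡ -5111 ≡ 17065 (mod 22176).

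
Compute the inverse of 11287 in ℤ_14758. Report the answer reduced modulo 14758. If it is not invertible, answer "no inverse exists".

Run Euclid on (14758, 11287):
14758 = 1·11287 + 3471
11287 = 3·3471 + 874
3471 = 3·874 + 849
874 = 1·849 + 25
849 = 33·25 + 24
25 = 1·24 + 1
24 = 24·1 + 0
The gcd is 1. Working backward:
1 = 25 − 24
1 = −849 + 34·25
1 = 34·874 − 35·849
1 = −35·3471 + 139·874
1 = 139·11287 − 452·3471
1 = −452·14758 + 591·11287
So 11287·591 ≡ 1 (mod 14758).

591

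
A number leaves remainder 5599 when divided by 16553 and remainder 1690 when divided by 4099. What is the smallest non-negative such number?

Write x = 5599 + 16553·k. Then 16553·k ≡ 1690 − 5599 ≡ 190 (mod 4099).
Need 16553⁻¹ mod 4099. Extended Euclid on (4099, 157):
4099 = 26*157 + 17
157 = 9*17 + 4
17 = 4*4 + 1
4 = 4*1 + 0
Back-substitute:
1 = 17 − 4·4
1 = −4·157 + 37·17
1 = 37·4099 − 966·157
16553⁻¹ ≡ 3133 (mod 4099), so k ≡ 3133·190 ≡ 915 (mod 4099).
x = 5599 + 16553·915 = 15151594.

15151594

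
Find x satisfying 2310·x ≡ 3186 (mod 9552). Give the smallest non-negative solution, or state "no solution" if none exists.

First find gcd(2310, 9552):
9552 = 4×2310 + 312
2310 = 7×312 + 126
312 = 2×126 + 60
126 = 2×60 + 6
60 = 10×6 + 0
gcd = 6 and 6 | 3186, so solutions exist. Divide through by 6: 385x ≡ 531 (mod 1592).
Now find 385⁻¹ mod 1592:
1592 = 4*385 + 52
385 = 7*52 + 21
52 = 2*21 + 10
21 = 2*10 + 1
10 = 10*1 + 0
Back-substitute:
1 = 21 − 2·10
1 = −2·52 + 5·21
1 = 5·385 − 37·52
1 = −37·1592 + 153·385
So 385⁻¹ ≡ 153 (mod 1592).
Then x ≡ 153·531 ≡ 51 (mod 1592); the smallest non-negative solution is x = 51.

51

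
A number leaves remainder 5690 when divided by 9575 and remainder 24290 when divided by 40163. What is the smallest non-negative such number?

Write x = 5690 + 9575·k. Then 9575·k ≡ 24290 − 5690 ≡ 18600 (mod 40163).
Need 9575⁻¹ mod 40163. Extended Euclid on (40163, 9575):
40163 = 4×9575 + 1863
9575 = 5×1863 + 260
1863 = 7×260 + 43
260 = 6×43 + 2
43 = 21×2 + 1
2 = 2×1 + 0
Back-substitute:
1 = 43 − 21·2
1 = −21·260 + 127·43
1 = 127·1863 − 910·260
1 = −910·9575 + 4677·1863
1 = 4677·40163 − 19618·9575
9575⁻¹ ≡ 20545 (mod 40163), so k ≡ 20545·18600 ≡ 26218 (mod 40163).
x = 5690 + 9575·26218 = 251043040.

251043040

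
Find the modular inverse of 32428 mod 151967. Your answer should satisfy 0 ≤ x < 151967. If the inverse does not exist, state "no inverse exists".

gcd(151967, 32428) by repeated division:
151967 = 4·32428 + 22255
32428 = 1·22255 + 10173
22255 = 2·10173 + 1909
10173 = 5·1909 + 628
1909 = 3·628 + 25
628 = 25·25 + 3
25 = 8·3 + 1
3 = 3·1 + 0
gcd = 1, so the inverse exists. Back-substitute:
1 = 25 − 8·3
1 = −8·628 + 201·25
1 = 201·1909 − 611·628
1 = −611·10173 + 3256·1909
1 = 3256·22255 − 7123·10173
1 = −7123·32428 + 10379·22255
1 = 10379·151967 − 48639·32428
Thus 32428·(-48639) ≡ 1 (mod 151967); reducing, -48639 mod 151967 = 103328.

103328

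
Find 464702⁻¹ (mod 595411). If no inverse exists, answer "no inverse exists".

Extended Euclidean algorithm:
595411 = 1×464702 + 130709
464702 = 3×130709 + 72575
130709 = 1×72575 + 58134
72575 = 1×58134 + 14441
58134 = 4×14441 + 370
14441 = 39×370 + 11
370 = 33×11 + 7
11 = 1×7 + 4
7 = 1×4 + 3
4 = 1×3 + 1
3 = 3×1 + 0
Since gcd(464702, 595411) = 1, back-substitute to write 1 as a combination:
1 = 4 − 3
1 = −7 + 2·4
1 = 2·11 − 3·7
1 = −3·370 + 101·11
1 = 101·14441 − 3942·370
1 = −3942·58134 + 15869·14441
1 = 15869·72575 − 19811·58134
1 = −19811·130709 + 35680·72575
1 = 35680·464702 − 126851·130709
1 = −126851·595411 + 162531·464702
So 464702·162531 ≡ 1 (mod 595411).

162531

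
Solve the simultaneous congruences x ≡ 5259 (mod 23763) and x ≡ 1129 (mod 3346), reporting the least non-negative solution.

16972041

Write x = 5259 + 23763·k. Then 23763·k ≡ 1129 − 5259 ≡ 2562 (mod 3346).
Need 23763⁻¹ mod 3346. Extended Euclid on (3346, 341):
3346 = 9*341 + 277
341 = 1*277 + 64
277 = 4*64 + 21
64 = 3*21 + 1
21 = 21*1 + 0
Back-substitute:
1 = 64 − 3·21
1 = −3·277 + 13·64
1 = 13·341 − 16·277
1 = −16·3346 + 157·341
23763⁻¹ ≡ 157 (mod 3346), so k ≡ 157·2562 ≡ 714 (mod 3346).
x = 5259 + 23763·714 = 16972041.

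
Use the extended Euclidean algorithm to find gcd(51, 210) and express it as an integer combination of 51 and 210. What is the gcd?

Repeated division:
210 = 4*51 + 6
51 = 8*6 + 3
6 = 2*3 + 0
gcd(51, 210) = 3.
Working backward:
3 = 51 − 8·6
3 = −8·210 + 33·51
So 3 = (-8)·210 + (33)·51.

3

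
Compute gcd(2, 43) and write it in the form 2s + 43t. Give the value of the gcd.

Repeated division:
43 = 21*2 + 1
2 = 2*1 + 0
gcd(2, 43) = 1.
Back-substituting:
1 = 43 − 21·2
So 1 = (1)·43 + (-21)·2.

1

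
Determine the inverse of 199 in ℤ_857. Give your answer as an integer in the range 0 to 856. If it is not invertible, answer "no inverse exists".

Extended Euclidean algorithm:
857 = 4×199 + 61
199 = 3×61 + 16
61 = 3×16 + 13
16 = 1×13 + 3
13 = 4×3 + 1
3 = 3×1 + 0
The gcd is 1. Working backward:
1 = 13 − 4·3
1 = −4·16 + 5·13
1 = 5·61 − 19·16
1 = −19·199 + 62·61
1 = 62·857 − 267·199
So 199·(-267) ≡ 1 (mod 857), and -267 ≡ 590 (mod 857).

590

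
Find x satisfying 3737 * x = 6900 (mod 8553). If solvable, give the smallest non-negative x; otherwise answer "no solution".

6939

First find gcd(3737, 8553):
8553 = 2·3737 + 1079
3737 = 3·1079 + 500
1079 = 2·500 + 79
500 = 6·79 + 26
79 = 3·26 + 1
26 = 26·1 + 0
gcd = 1, so a unique solution mod 8553 exists.
Back-substitute for the Bézout coefficients:
1 = 79 − 3·26
1 = −3·500 + 19·79
1 = 19·1079 − 41·500
1 = −41·3737 + 142·1079
1 = 142·8553 − 325·3737
So 3737·(-325) ≡ 1 (mod 8553), giving 3737⁻¹ ≡ 8228.
x ≡ 3737⁻¹·6900 ≡ 8228·6900 ≡ 6939 (mod 8553).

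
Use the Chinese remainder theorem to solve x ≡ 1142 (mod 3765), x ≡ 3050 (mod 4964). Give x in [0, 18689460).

1507142

Write x = 1142 + 3765·k. Then 3765·k ≡ 3050 − 1142 ≡ 1908 (mod 4964).
Need 3765⁻¹ mod 4964. Extended Euclid on (4964, 3765):
4964 = 1*3765 + 1199
3765 = 3*1199 + 168
1199 = 7*168 + 23
168 = 7*23 + 7
23 = 3*7 + 2
7 = 3*2 + 1
2 = 2*1 + 0
Back-substitute:
1 = 7 − 3·2
1 = −3·23 + 10·7
1 = 10·168 − 73·23
1 = −73·1199 + 521·168
1 = 521·3765 − 1636·1199
1 = −1636·4964 + 2157·3765
3765⁻¹ ≡ 2157 (mod 4964), so k ≡ 2157·1908 ≡ 400 (mod 4964).
x = 1142 + 3765·400 = 1507142.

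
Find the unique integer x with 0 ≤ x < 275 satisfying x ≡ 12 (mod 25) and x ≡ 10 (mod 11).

Write x = 12 + 25·k. Then 25·k ≡ 10 − 12 ≡ 9 (mod 11).
Need 25⁻¹ mod 11. Extended Euclid on (11, 3):
11 = 3×3 + 2
3 = 1×2 + 1
2 = 2×1 + 0
Back-substitute:
1 = 3 − 2
1 = −11 + 4·3
25⁻¹ ≡ 4 (mod 11), so k ≡ 4·9 ≡ 3 (mod 11).
x = 12 + 25·3 = 87.

87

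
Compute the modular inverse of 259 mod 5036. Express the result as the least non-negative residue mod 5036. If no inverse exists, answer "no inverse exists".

Extended Euclidean algorithm:
5036 = 19*259 + 115
259 = 2*115 + 29
115 = 3*29 + 28
29 = 1*28 + 1
28 = 28*1 + 0
The gcd is 1. Working backward:
1 = 29 − 28
1 = −115 + 4·29
1 = 4·259 − 9·115
1 = −9·5036 + 175·259
So 259·175 ≡ 1 (mod 5036).

175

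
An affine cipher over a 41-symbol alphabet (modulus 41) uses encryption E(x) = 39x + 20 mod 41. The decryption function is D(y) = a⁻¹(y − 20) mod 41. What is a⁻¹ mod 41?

20

Extended Euclidean algorithm:
41 = 1*39 + 2
39 = 19*2 + 1
2 = 2*1 + 0
The gcd is 1. Working backward:
1 = 39 − 19·2
1 = −19·41 + 20·39
So 39·20 ≡ 1 (mod 41).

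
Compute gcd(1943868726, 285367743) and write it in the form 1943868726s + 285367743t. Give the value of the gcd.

Apply Euclid's algorithm to 1943868726 and 285367743:
1943868726 = 6×285367743 + 231662268
285367743 = 1×231662268 + 53705475
231662268 = 4×53705475 + 16840368
53705475 = 3×16840368 + 3184371
16840368 = 5×3184371 + 918513
3184371 = 3×918513 + 428832
918513 = 2×428832 + 60849
428832 = 7×60849 + 2889
60849 = 21×2889 + 180
2889 = 16×180 + 9
180 = 20×9 + 0
gcd(1943868726, 285367743) = 9.
Express as a combination:
9 = 2889 − 16·180
9 = −16·60849 + 337·2889
9 = 337·428832 − 2375·60849
9 = −2375·918513 + 5087·428832
9 = 5087·3184371 − 17636·918513
9 = −17636·16840368 + 93267·3184371
9 = 93267·53705475 − 297437·16840368
9 = −297437·231662268 + 1283015·53705475
9 = 1283015·285367743 − 1580452·231662268
9 = −1580452·1943868726 + 10765727·285367743
So 9 = (-1580452)·1943868726 + (10765727)·285367743.

9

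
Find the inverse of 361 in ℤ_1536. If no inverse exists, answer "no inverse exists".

gcd(1536, 361) by repeated division:
1536 = 4×361 + 92
361 = 3×92 + 85
92 = 1×85 + 7
85 = 12×7 + 1
7 = 7×1 + 0
gcd = 1, so the inverse exists. Back-substitute:
1 = 85 − 12·7
1 = −12·92 + 13·85
1 = 13·361 − 51·92
1 = −51·1536 + 217·361
So 361·217 ≡ 1 (mod 1536).

217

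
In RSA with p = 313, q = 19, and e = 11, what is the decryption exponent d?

4595

φ(n) = (p−1)(q−1) = 312·18 = 5616.
Need d with 11·d ≡ 1 (mod 5616). Apply the extended Euclidean algorithm:
5616 = 510*11 + 6
11 = 1*6 + 5
6 = 1*5 + 1
5 = 5*1 + 0
Back-substitute:
1 = 6 − 5
1 = −11 + 2·6
1 = 2·5616 − 1021·11
So 11·(-1021) ≡ 1 (mod 5616), hence d ≡ -1021 ≡ 4595 (mod 5616).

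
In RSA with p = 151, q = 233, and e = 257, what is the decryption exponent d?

φ(n) = (p−1)(q−1) = 150·232 = 34800.
Need d with 257·d ≡ 1 (mod 34800). Apply the extended Euclidean algorithm:
34800 = 135·257 + 105
257 = 2·105 + 47
105 = 2·47 + 11
47 = 4·11 + 3
11 = 3·3 + 2
3 = 1·2 + 1
2 = 2·1 + 0
Back-substitute:
1 = 3 − 2
1 = −11 + 4·3
1 = 4·47 − 17·11
1 = −17·105 + 38·47
1 = 38·257 − 93·105
1 = −93·34800 + 12593·257
So 257·12593 ≡ 1 (mod 34800), hence d = 12593.

12593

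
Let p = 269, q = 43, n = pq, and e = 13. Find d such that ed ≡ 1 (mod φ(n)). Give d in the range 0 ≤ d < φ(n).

6061

φ(n) = (p−1)(q−1) = 268·42 = 11256.
Need d with 13·d ≡ 1 (mod 11256). Apply the extended Euclidean algorithm:
11256 = 865·13 + 11
13 = 1·11 + 2
11 = 5·2 + 1
2 = 2·1 + 0
Back-substitute:
1 = 11 − 5·2
1 = −5·13 + 6·11
1 = 6·11256 − 5195·13
So 13·(-5195) ≡ 1 (mod 11256), hence d ≡ -5195 ≡ 6061 (mod 11256).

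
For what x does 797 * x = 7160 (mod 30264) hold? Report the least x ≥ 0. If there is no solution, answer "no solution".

9616

First find gcd(797, 30264):
30264 = 37·797 + 775
797 = 1·775 + 22
775 = 35·22 + 5
22 = 4·5 + 2
5 = 2·2 + 1
2 = 2·1 + 0
gcd = 1, so a unique solution mod 30264 exists.
Back-substitute for the Bézout coefficients:
1 = 5 − 2·2
1 = −2·22 + 9·5
1 = 9·775 − 317·22
1 = −317·797 + 326·775
1 = 326·30264 − 12379·797
So 797·(-12379) ≡ 1 (mod 30264), giving 797⁻¹ ≡ 17885.
x ≡ 797⁻¹·7160 ≡ 17885·7160 ≡ 9616 (mod 30264).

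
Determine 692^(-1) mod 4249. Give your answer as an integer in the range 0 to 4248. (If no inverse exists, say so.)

657

Extended Euclidean algorithm:
4249 = 6×692 + 97
692 = 7×97 + 13
97 = 7×13 + 6
13 = 2×6 + 1
6 = 6×1 + 0
The gcd is 1. Working backward:
1 = 13 − 2·6
1 = −2·97 + 15·13
1 = 15·692 − 107·97
1 = −107·4249 + 657·692
So 692·657 ≡ 1 (mod 4249).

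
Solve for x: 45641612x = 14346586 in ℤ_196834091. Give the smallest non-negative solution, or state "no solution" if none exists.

156657351

First find gcd(45641612, 196834091):
196834091 = 4*45641612 + 14267643
45641612 = 3*14267643 + 2838683
14267643 = 5*2838683 + 74228
2838683 = 38*74228 + 18019
74228 = 4*18019 + 2152
18019 = 8*2152 + 803
2152 = 2*803 + 546
803 = 1*546 + 257
546 = 2*257 + 32
257 = 8*32 + 1
32 = 32*1 + 0
gcd = 1, so a unique solution mod 196834091 exists.
Back-substitute for the Bézout coefficients:
1 = 257 − 8·32
1 = −8·546 + 17·257
1 = 17·803 − 25·546
1 = −25·2152 + 67·803
1 = 67·18019 − 561·2152
1 = −561·74228 + 2311·18019
1 = 2311·2838683 − 88379·74228
1 = −88379·14267643 + 444206·2838683
1 = 444206·45641612 − 1420997·14267643
1 = −1420997·196834091 + 6128194·45641612
So 45641612·(6128194) ≡ 1 (mod 196834091), giving 45641612⁻¹ ≡ 6128194.
x ≡ 45641612⁻¹·14346586 ≡ 6128194·14346586 ≡ 156657351 (mod 196834091).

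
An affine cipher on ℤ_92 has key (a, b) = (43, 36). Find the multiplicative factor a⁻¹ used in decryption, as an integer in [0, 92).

15

Run Euclid on (92, 43):
92 = 2×43 + 6
43 = 7×6 + 1
6 = 6×1 + 0
gcd = 1, so the inverse exists. Back-substitute:
1 = 43 − 7·6
1 = −7·92 + 15·43
So 43·15 ≡ 1 (mod 92).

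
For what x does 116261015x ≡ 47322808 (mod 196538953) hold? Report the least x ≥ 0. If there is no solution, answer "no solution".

7465430

First find gcd(116261015, 196538953):
196538953 = 1×116261015 + 80277938
116261015 = 1×80277938 + 35983077
80277938 = 2×35983077 + 8311784
35983077 = 4×8311784 + 2735941
8311784 = 3×2735941 + 103961
2735941 = 26×103961 + 32955
103961 = 3×32955 + 5096
32955 = 6×5096 + 2379
5096 = 2×2379 + 338
2379 = 7×338 + 13
338 = 26×13 + 0
gcd = 13 and 13 | 47322808, so solutions exist. Divide through by 13: 8943155x ≡ 3640216 (mod 15118381).
Now find 8943155⁻¹ mod 15118381:
15118381 = 1*8943155 + 6175226
8943155 = 1*6175226 + 2767929
6175226 = 2*2767929 + 639368
2767929 = 4*639368 + 210457
639368 = 3*210457 + 7997
210457 = 26*7997 + 2535
7997 = 3*2535 + 392
2535 = 6*392 + 183
392 = 2*183 + 26
183 = 7*26 + 1
26 = 26*1 + 0
Back-substitute:
1 = 183 − 7·26
1 = −7·392 + 15·183
1 = 15·2535 − 97·392
1 = −97·7997 + 306·2535
1 = 306·210457 − 8053·7997
1 = −8053·639368 + 24465·210457
1 = 24465·2767929 − 105913·639368
1 = −105913·6175226 + 236291·2767929
1 = 236291·8943155 − 342204·6175226
1 = −342204·15118381 + 578495·8943155
So 8943155⁻¹ ≡ 578495 (mod 15118381).
Then x ≡ 578495·3640216 ≡ 7465430 (mod 15118381); the smallest non-negative solution is x = 7465430.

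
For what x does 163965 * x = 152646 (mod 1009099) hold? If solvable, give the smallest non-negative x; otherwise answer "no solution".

437151

First find gcd(163965, 1009099):
1009099 = 6*163965 + 25309
163965 = 6*25309 + 12111
25309 = 2*12111 + 1087
12111 = 11*1087 + 154
1087 = 7*154 + 9
154 = 17*9 + 1
9 = 9*1 + 0
gcd = 1, so a unique solution mod 1009099 exists.
Back-substitute for the Bézout coefficients:
1 = 154 − 17·9
1 = −17·1087 + 120·154
1 = 120·12111 − 1337·1087
1 = −1337·25309 + 2794·12111
1 = 2794·163965 − 18101·25309
1 = −18101·1009099 + 111400·163965
So 163965·(111400) ≡ 1 (mod 1009099), giving 163965⁻¹ ≡ 111400.
x ≡ 163965⁻¹·152646 ≡ 111400·152646 ≡ 437151 (mod 1009099).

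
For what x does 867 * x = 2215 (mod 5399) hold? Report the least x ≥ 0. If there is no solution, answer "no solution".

1111

First find gcd(867, 5399):
5399 = 6*867 + 197
867 = 4*197 + 79
197 = 2*79 + 39
79 = 2*39 + 1
39 = 39*1 + 0
gcd = 1, so a unique solution mod 5399 exists.
Back-substitute for the Bézout coefficients:
1 = 79 − 2·39
1 = −2·197 + 5·79
1 = 5·867 − 22·197
1 = −22·5399 + 137·867
So 867·(137) ≡ 1 (mod 5399), giving 867⁻¹ ≡ 137.
x ≡ 867⁻¹·2215 ≡ 137·2215 ≡ 1111 (mod 5399).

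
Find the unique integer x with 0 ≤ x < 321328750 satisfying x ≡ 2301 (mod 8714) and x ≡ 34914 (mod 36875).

236735539

Write x = 2301 + 8714·k. Then 8714·k ≡ 34914 − 2301 ≡ 32613 (mod 36875).
Need 8714⁻¹ mod 36875. Extended Euclid on (36875, 8714):
36875 = 4·8714 + 2019
8714 = 4·2019 + 638
2019 = 3·638 + 105
638 = 6·105 + 8
105 = 13·8 + 1
8 = 8·1 + 0
Back-substitute:
1 = 105 − 13·8
1 = −13·638 + 79·105
1 = 79·2019 − 250·638
1 = −250·8714 + 1079·2019
1 = 1079·36875 − 4566·8714
8714⁻¹ ≡ 32309 (mod 36875), so k ≡ 32309·32613 ≡ 27167 (mod 36875).
x = 2301 + 8714·27167 = 236735539.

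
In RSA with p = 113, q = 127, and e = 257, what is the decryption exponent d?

10433

φ(n) = (p−1)(q−1) = 112·126 = 14112.
Need d with 257·d ≡ 1 (mod 14112). Apply the extended Euclidean algorithm:
14112 = 54×257 + 234
257 = 1×234 + 23
234 = 10×23 + 4
23 = 5×4 + 3
4 = 1×3 + 1
3 = 3×1 + 0
Back-substitute:
1 = 4 − 3
1 = −23 + 6·4
1 = 6·234 − 61·23
1 = −61·257 + 67·234
1 = 67·14112 − 3679·257
So 257·(-3679) ≡ 1 (mod 14112), hence d ≡ -3679 ≡ 10433 (mod 14112).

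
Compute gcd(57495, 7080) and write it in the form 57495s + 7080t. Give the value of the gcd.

15

Euclidean algorithm:
57495 = 8·7080 + 855
7080 = 8·855 + 240
855 = 3·240 + 135
240 = 1·135 + 105
135 = 1·105 + 30
105 = 3·30 + 15
30 = 2·15 + 0
gcd(57495, 7080) = 15.
Express as a combination:
15 = 105 − 3·30
15 = −3·135 + 4·105
15 = 4·240 − 7·135
15 = −7·855 + 25·240
15 = 25·7080 − 207·855
15 = −207·57495 + 1681·7080
So 15 = (-207)·57495 + (1681)·7080.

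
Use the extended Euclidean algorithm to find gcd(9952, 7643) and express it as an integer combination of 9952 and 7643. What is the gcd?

1

Repeated division:
9952 = 1×7643 + 2309
7643 = 3×2309 + 716
2309 = 3×716 + 161
716 = 4×161 + 72
161 = 2×72 + 17
72 = 4×17 + 4
17 = 4×4 + 1
4 = 4×1 + 0
gcd(9952, 7643) = 1.
Working backward:
1 = 17 − 4·4
1 = −4·72 + 17·17
1 = 17·161 − 38·72
1 = −38·716 + 169·161
1 = 169·2309 − 545·716
1 = −545·7643 + 1804·2309
1 = 1804·9952 − 2349·7643
So 1 = (1804)·9952 + (-2349)·7643.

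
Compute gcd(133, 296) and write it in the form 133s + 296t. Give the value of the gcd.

1

Repeated division:
296 = 2·133 + 30
133 = 4·30 + 13
30 = 2·13 + 4
13 = 3·4 + 1
4 = 4·1 + 0
gcd(133, 296) = 1.
Express as a combination:
1 = 13 − 3·4
1 = −3·30 + 7·13
1 = 7·133 − 31·30
1 = −31·296 + 69·133
So 1 = (-31)·296 + (69)·133.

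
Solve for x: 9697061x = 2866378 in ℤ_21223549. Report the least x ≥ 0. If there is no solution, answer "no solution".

2351943

First find gcd(9697061, 21223549):
21223549 = 2·9697061 + 1829427
9697061 = 5·1829427 + 549926
1829427 = 3·549926 + 179649
549926 = 3·179649 + 10979
179649 = 16·10979 + 3985
10979 = 2·3985 + 3009
3985 = 1·3009 + 976
3009 = 3·976 + 81
976 = 12·81 + 4
81 = 20·4 + 1
4 = 4·1 + 0
gcd = 1, so a unique solution mod 21223549 exists.
Back-substitute for the Bézout coefficients:
1 = 81 − 20·4
1 = −20·976 + 241·81
1 = 241·3009 − 743·976
1 = −743·3985 + 984·3009
1 = 984·10979 − 2711·3985
1 = −2711·179649 + 44360·10979
1 = 44360·549926 − 135791·179649
1 = −135791·1829427 + 451733·549926
1 = 451733·9697061 − 2394456·1829427
1 = −2394456·21223549 + 5240645·9697061
So 9697061·(5240645) ≡ 1 (mod 21223549), giving 9697061⁻¹ ≡ 5240645.
x ≡ 9697061⁻¹·2866378 ≡ 5240645·2866378 ≡ 2351943 (mod 21223549).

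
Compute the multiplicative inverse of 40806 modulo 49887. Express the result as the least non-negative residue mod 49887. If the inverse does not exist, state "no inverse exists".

no inverse exists

Compute gcd(40806, 49887):
49887 = 1*40806 + 9081
40806 = 4*9081 + 4482
9081 = 2*4482 + 117
4482 = 38*117 + 36
117 = 3*36 + 9
36 = 4*9 + 0
Since gcd = 9 > 1, 40806 is not a unit mod 49887.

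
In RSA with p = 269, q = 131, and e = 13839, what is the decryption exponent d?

φ(n) = (p−1)(q−1) = 268·130 = 34840.
Need d with 13839·d ≡ 1 (mod 34840). Apply the extended Euclidean algorithm:
34840 = 2·13839 + 7162
13839 = 1·7162 + 6677
7162 = 1·6677 + 485
6677 = 13·485 + 372
485 = 1·372 + 113
372 = 3·113 + 33
113 = 3·33 + 14
33 = 2·14 + 5
14 = 2·5 + 4
5 = 1·4 + 1
4 = 4·1 + 0
Back-substitute:
1 = 5 − 4
1 = −14 + 3·5
1 = 3·33 − 7·14
1 = −7·113 + 24·33
1 = 24·372 − 79·113
1 = −79·485 + 103·372
1 = 103·6677 − 1418·485
1 = −1418·7162 + 1521·6677
1 = 1521·13839 − 2939·7162
1 = −2939·34840 + 7399·13839
So 13839·7399 ≡ 1 (mod 34840), hence d = 7399.

7399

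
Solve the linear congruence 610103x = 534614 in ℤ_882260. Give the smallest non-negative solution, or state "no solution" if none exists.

First find gcd(610103, 882260):
882260 = 1*610103 + 272157
610103 = 2*272157 + 65789
272157 = 4*65789 + 9001
65789 = 7*9001 + 2782
9001 = 3*2782 + 655
2782 = 4*655 + 162
655 = 4*162 + 7
162 = 23*7 + 1
7 = 7*1 + 0
gcd = 1, so a unique solution mod 882260 exists.
Back-substitute for the Bézout coefficients:
1 = 162 − 23·7
1 = −23·655 + 93·162
1 = 93·2782 − 395·655
1 = −395·9001 + 1278·2782
1 = 1278·65789 − 9341·9001
1 = −9341·272157 + 38642·65789
1 = 38642·610103 − 86625·272157
1 = −86625·882260 + 125267·610103
So 610103·(125267) ≡ 1 (mod 882260), giving 610103⁻¹ ≡ 125267.
x ≡ 610103⁻¹·534614 ≡ 125267·534614 ≡ 664378 (mod 882260).

664378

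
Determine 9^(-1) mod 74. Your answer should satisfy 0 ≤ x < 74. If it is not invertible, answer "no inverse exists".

33

Run Euclid on (74, 9):
74 = 8×9 + 2
9 = 4×2 + 1
2 = 2×1 + 0
Since gcd(9, 74) = 1, back-substitute to write 1 as a combination:
1 = 9 − 4·2
1 = −4·74 + 33·9
So 9·33 ≡ 1 (mod 74).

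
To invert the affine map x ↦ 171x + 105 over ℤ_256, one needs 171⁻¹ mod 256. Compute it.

gcd(256, 171) by repeated division:
256 = 1*171 + 85
171 = 2*85 + 1
85 = 85*1 + 0
gcd = 1, so the inverse exists. Back-substitute:
1 = 171 − 2·85
1 = −2·256 + 3·171
So 171·3 ≡ 1 (mod 256).

3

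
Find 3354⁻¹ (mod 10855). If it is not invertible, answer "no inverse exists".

no inverse exists

Euclidean algorithm on 10855, 3354:
10855 = 3×3354 + 793
3354 = 4×793 + 182
793 = 4×182 + 65
182 = 2×65 + 52
65 = 1×52 + 13
52 = 4×13 + 0
gcd(3354, 10855) = 13 ≠ 1, so 3354 has no multiplicative inverse modulo 10855.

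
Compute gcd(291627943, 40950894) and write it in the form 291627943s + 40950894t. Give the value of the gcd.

Repeated division:
291627943 = 7·40950894 + 4971685
40950894 = 8·4971685 + 1177414
4971685 = 4·1177414 + 262029
1177414 = 4·262029 + 129298
262029 = 2·129298 + 3433
129298 = 37·3433 + 2277
3433 = 1·2277 + 1156
2277 = 1·1156 + 1121
1156 = 1·1121 + 35
1121 = 32·35 + 1
35 = 35·1 + 0
gcd(291627943, 40950894) = 1.
Express as a combination:
1 = 1121 − 32·35
1 = −32·1156 + 33·1121
1 = 33·2277 − 65·1156
1 = −65·3433 + 98·2277
1 = 98·129298 − 3691·3433
1 = −3691·262029 + 7480·129298
1 = 7480·1177414 − 33611·262029
1 = −33611·4971685 + 141924·1177414
1 = 141924·40950894 − 1169003·4971685
1 = −1169003·291627943 + 8324945·40950894
So 1 = (-1169003)·291627943 + (8324945)·40950894.

1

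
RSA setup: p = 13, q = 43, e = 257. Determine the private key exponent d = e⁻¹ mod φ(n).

353

φ(n) = (p−1)(q−1) = 12·42 = 504.
Need d with 257·d ≡ 1 (mod 504). Apply the extended Euclidean algorithm:
504 = 1×257 + 247
257 = 1×247 + 10
247 = 24×10 + 7
10 = 1×7 + 3
7 = 2×3 + 1
3 = 3×1 + 0
Back-substitute:
1 = 7 − 2·3
1 = −2·10 + 3·7
1 = 3·247 − 74·10
1 = −74·257 + 77·247
1 = 77·504 − 151·257
So 257·(-151) ≡ 1 (mod 504), hence d ≡ -151 ≡ 353 (mod 504).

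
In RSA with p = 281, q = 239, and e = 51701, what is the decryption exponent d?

32381

φ(n) = (p−1)(q−1) = 280·238 = 66640.
Need d with 51701·d ≡ 1 (mod 66640). Apply the extended Euclidean algorithm:
66640 = 1·51701 + 14939
51701 = 3·14939 + 6884
14939 = 2·6884 + 1171
6884 = 5·1171 + 1029
1171 = 1·1029 + 142
1029 = 7·142 + 35
142 = 4·35 + 2
35 = 17·2 + 1
2 = 2·1 + 0
Back-substitute:
1 = 35 − 17·2
1 = −17·142 + 69·35
1 = 69·1029 − 500·142
1 = −500·1171 + 569·1029
1 = 569·6884 − 3345·1171
1 = −3345·14939 + 7259·6884
1 = 7259·51701 − 25122·14939
1 = −25122·66640 + 32381·51701
So 51701·32381 ≡ 1 (mod 66640), hence d = 32381.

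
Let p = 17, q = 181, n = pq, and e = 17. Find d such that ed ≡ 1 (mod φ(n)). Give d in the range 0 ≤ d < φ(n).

φ(n) = (p−1)(q−1) = 16·180 = 2880.
Need d with 17·d ≡ 1 (mod 2880). Apply the extended Euclidean algorithm:
2880 = 169*17 + 7
17 = 2*7 + 3
7 = 2*3 + 1
3 = 3*1 + 0
Back-substitute:
1 = 7 − 2·3
1 = −2·17 + 5·7
1 = 5·2880 − 847·17
So 17·(-847) ≡ 1 (mod 2880), hence d ≡ -847 ≡ 2033 (mod 2880).

2033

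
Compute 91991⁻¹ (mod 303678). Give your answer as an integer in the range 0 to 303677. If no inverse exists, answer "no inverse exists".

8177

gcd(303678, 91991) by repeated division:
303678 = 3·91991 + 27705
91991 = 3·27705 + 8876
27705 = 3·8876 + 1077
8876 = 8·1077 + 260
1077 = 4·260 + 37
260 = 7·37 + 1
37 = 37·1 + 0
The gcd is 1. Working backward:
1 = 260 − 7·37
1 = −7·1077 + 29·260
1 = 29·8876 − 239·1077
1 = −239·27705 + 746·8876
1 = 746·91991 − 2477·27705
1 = −2477·303678 + 8177·91991
So 91991·8177 ≡ 1 (mod 303678).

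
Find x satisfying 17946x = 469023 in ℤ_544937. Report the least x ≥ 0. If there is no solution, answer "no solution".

437743

First find gcd(17946, 544937):
544937 = 30·17946 + 6557
17946 = 2·6557 + 4832
6557 = 1·4832 + 1725
4832 = 2·1725 + 1382
1725 = 1·1382 + 343
1382 = 4·343 + 10
343 = 34·10 + 3
10 = 3·3 + 1
3 = 3·1 + 0
gcd = 1, so a unique solution mod 544937 exists.
Back-substitute for the Bézout coefficients:
1 = 10 − 3·3
1 = −3·343 + 103·10
1 = 103·1382 − 415·343
1 = −415·1725 + 518·1382
1 = 518·4832 − 1451·1725
1 = −1451·6557 + 1969·4832
1 = 1969·17946 − 5389·6557
1 = −5389·544937 + 163639·17946
So 17946·(163639) ≡ 1 (mod 544937), giving 17946⁻¹ ≡ 163639.
x ≡ 17946⁻¹·469023 ≡ 163639·469023 ≡ 437743 (mod 544937).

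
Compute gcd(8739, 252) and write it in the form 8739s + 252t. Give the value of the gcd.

9

Euclidean algorithm:
8739 = 34·252 + 171
252 = 1·171 + 81
171 = 2·81 + 9
81 = 9·9 + 0
gcd(8739, 252) = 9.
Express as a combination:
9 = 171 − 2·81
9 = −2·252 + 3·171
9 = 3·8739 − 104·252
So 9 = (3)·8739 + (-104)·252.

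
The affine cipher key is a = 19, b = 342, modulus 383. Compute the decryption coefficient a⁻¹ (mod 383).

Apply the Euclidean algorithm to 383 and 19:
383 = 20×19 + 3
19 = 6×3 + 1
3 = 3×1 + 0
The gcd is 1. Working backward:
1 = 19 − 6·3
1 = −6·383 + 121·19
So 19·121 ≡ 1 (mod 383).

121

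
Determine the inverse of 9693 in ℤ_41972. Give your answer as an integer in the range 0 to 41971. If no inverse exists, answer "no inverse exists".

Run Euclid on (41972, 9693):
41972 = 4*9693 + 3200
9693 = 3*3200 + 93
3200 = 34*93 + 38
93 = 2*38 + 17
38 = 2*17 + 4
17 = 4*4 + 1
4 = 4*1 + 0
The gcd is 1. Working backward:
1 = 17 − 4·4
1 = −4·38 + 9·17
1 = 9·93 − 22·38
1 = −22·3200 + 757·93
1 = 757·9693 − 2293·3200
1 = −2293·41972 + 9929·9693
So 9693·9929 ≡ 1 (mod 41972).

9929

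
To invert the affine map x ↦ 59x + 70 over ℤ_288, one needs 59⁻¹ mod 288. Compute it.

83

gcd(288, 59) by repeated division:
288 = 4*59 + 52
59 = 1*52 + 7
52 = 7*7 + 3
7 = 2*3 + 1
3 = 3*1 + 0
gcd = 1, so the inverse exists. Back-substitute:
1 = 7 − 2·3
1 = −2·52 + 15·7
1 = 15·59 − 17·52
1 = −17·288 + 83·59
So 59·83 ≡ 1 (mod 288).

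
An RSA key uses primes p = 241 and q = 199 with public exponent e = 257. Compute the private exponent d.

φ(n) = (p−1)(q−1) = 240·198 = 47520.
Need d with 257·d ≡ 1 (mod 47520). Apply the extended Euclidean algorithm:
47520 = 184×257 + 232
257 = 1×232 + 25
232 = 9×25 + 7
25 = 3×7 + 4
7 = 1×4 + 3
4 = 1×3 + 1
3 = 3×1 + 0
Back-substitute:
1 = 4 − 3
1 = −7 + 2·4
1 = 2·25 − 7·7
1 = −7·232 + 65·25
1 = 65·257 − 72·232
1 = −72·47520 + 13313·257
So 257·13313 ≡ 1 (mod 47520), hence d = 13313.

13313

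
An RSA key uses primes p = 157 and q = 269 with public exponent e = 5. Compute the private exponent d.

φ(n) = (p−1)(q−1) = 156·268 = 41808.
Need d with 5·d ≡ 1 (mod 41808). Apply the extended Euclidean algorithm:
41808 = 8361×5 + 3
5 = 1×3 + 2
3 = 1×2 + 1
2 = 2×1 + 0
Back-substitute:
1 = 3 − 2
1 = −5 + 2·3
1 = 2·41808 − 16723·5
So 5·(-16723) ≡ 1 (mod 41808), hence d ≡ -16723 ≡ 25085 (mod 41808).

25085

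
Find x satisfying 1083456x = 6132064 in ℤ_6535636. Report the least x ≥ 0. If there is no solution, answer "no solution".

First find gcd(1083456, 6535636):
6535636 = 6·1083456 + 34900
1083456 = 31·34900 + 1556
34900 = 22·1556 + 668
1556 = 2·668 + 220
668 = 3·220 + 8
220 = 27·8 + 4
8 = 2·4 + 0
gcd = 4 and 4 | 6132064, so solutions exist. Divide through by 4: 270864x ≡ 1533016 (mod 1633909).
Now find 270864⁻¹ mod 1633909:
1633909 = 6×270864 + 8725
270864 = 31×8725 + 389
8725 = 22×389 + 167
389 = 2×167 + 55
167 = 3×55 + 2
55 = 27×2 + 1
2 = 2×1 + 0
Back-substitute:
1 = 55 − 27·2
1 = −27·167 + 82·55
1 = 82·389 − 191·167
1 = −191·8725 + 4284·389
1 = 4284·270864 − 132995·8725
1 = −132995·1633909 + 802254·270864
So 270864⁻¹ ≡ 802254 (mod 1633909).
Then x ≡ 802254·1533016 ≡ 405129 (mod 1633909); the smallest non-negative solution is x = 405129.

405129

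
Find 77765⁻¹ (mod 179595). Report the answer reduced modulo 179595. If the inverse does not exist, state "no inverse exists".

Euclidean algorithm on 179595, 77765:
179595 = 2·77765 + 24065
77765 = 3·24065 + 5570
24065 = 4·5570 + 1785
5570 = 3·1785 + 215
1785 = 8·215 + 65
215 = 3·65 + 20
65 = 3·20 + 5
20 = 4·5 + 0
Since gcd = 5 > 1, 77765 is not a unit mod 179595.

no inverse exists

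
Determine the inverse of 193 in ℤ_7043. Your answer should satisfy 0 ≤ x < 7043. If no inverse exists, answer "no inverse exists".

Extended Euclidean algorithm:
7043 = 36·193 + 95
193 = 2·95 + 3
95 = 31·3 + 2
3 = 1·2 + 1
2 = 2·1 + 0
Since gcd(193, 7043) = 1, back-substitute to write 1 as a combination:
1 = 3 − 2
1 = −95 + 32·3
1 = 32·193 − 65·95
1 = −65·7043 + 2372·193
So 193·2372 ≡ 1 (mod 7043).

2372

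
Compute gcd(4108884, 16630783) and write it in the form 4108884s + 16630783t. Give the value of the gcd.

Euclidean algorithm:
16630783 = 4*4108884 + 195247
4108884 = 21*195247 + 8697
195247 = 22*8697 + 3913
8697 = 2*3913 + 871
3913 = 4*871 + 429
871 = 2*429 + 13
429 = 33*13 + 0
gcd(4108884, 16630783) = 13.
Back-substituting:
13 = 871 − 2·429
13 = −2·3913 + 9·871
13 = 9·8697 − 20·3913
13 = −20·195247 + 449·8697
13 = 449·4108884 − 9449·195247
13 = −9449·16630783 + 38245·4108884
So 13 = (-9449)·16630783 + (38245)·4108884.

13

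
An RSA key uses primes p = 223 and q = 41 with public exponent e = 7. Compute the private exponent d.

φ(n) = (p−1)(q−1) = 222·40 = 8880.
Need d with 7·d ≡ 1 (mod 8880). Apply the extended Euclidean algorithm:
8880 = 1268*7 + 4
7 = 1*4 + 3
4 = 1*3 + 1
3 = 3*1 + 0
Back-substitute:
1 = 4 − 3
1 = −7 + 2·4
1 = 2·8880 − 2537·7
So 7·(-2537) ≡ 1 (mod 8880), hence d ≡ -2537 ≡ 6343 (mod 8880).

6343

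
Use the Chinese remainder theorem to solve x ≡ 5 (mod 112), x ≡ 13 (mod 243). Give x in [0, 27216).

Write x = 5 + 112·k. Then 112·k ≡ 13 − 5 ≡ 8 (mod 243).
Need 112⁻¹ mod 243. Extended Euclid on (243, 112):
243 = 2*112 + 19
112 = 5*19 + 17
19 = 1*17 + 2
17 = 8*2 + 1
2 = 2*1 + 0
Back-substitute:
1 = 17 − 8·2
1 = −8·19 + 9·17
1 = 9·112 − 53·19
1 = −53·243 + 115·112
112⁻¹ ≡ 115 (mod 243), so k ≡ 115·8 ≡ 191 (mod 243).
x = 5 + 112·191 = 21397.

21397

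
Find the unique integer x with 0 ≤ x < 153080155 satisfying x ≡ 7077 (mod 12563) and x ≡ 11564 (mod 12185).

31339199

Write x = 7077 + 12563·k. Then 12563·k ≡ 11564 − 7077 ≡ 4487 (mod 12185).
Need 12563⁻¹ mod 12185. Extended Euclid on (12185, 378):
12185 = 32×378 + 89
378 = 4×89 + 22
89 = 4×22 + 1
22 = 22×1 + 0
Back-substitute:
1 = 89 − 4·22
1 = −4·378 + 17·89
1 = 17·12185 − 548·378
12563⁻¹ ≡ 11637 (mod 12185), so k ≡ 11637·4487 ≡ 2494 (mod 12185).
x = 7077 + 12563·2494 = 31339199.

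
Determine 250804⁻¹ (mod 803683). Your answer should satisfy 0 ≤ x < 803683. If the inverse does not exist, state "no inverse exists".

265240

gcd(803683, 250804) by repeated division:
803683 = 3·250804 + 51271
250804 = 4·51271 + 45720
51271 = 1·45720 + 5551
45720 = 8·5551 + 1312
5551 = 4·1312 + 303
1312 = 4·303 + 100
303 = 3·100 + 3
100 = 33·3 + 1
3 = 3·1 + 0
gcd = 1, so the inverse exists. Back-substitute:
1 = 100 − 33·3
1 = −33·303 + 100·100
1 = 100·1312 − 433·303
1 = −433·5551 + 1832·1312
1 = 1832·45720 − 15089·5551
1 = −15089·51271 + 16921·45720
1 = 16921·250804 − 82773·51271
1 = −82773·803683 + 265240·250804
So 250804·265240 ≡ 1 (mod 803683).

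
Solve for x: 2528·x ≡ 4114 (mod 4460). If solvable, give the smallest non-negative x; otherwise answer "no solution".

gcd(2528, 4460):
4460 = 1*2528 + 1932
2528 = 1*1932 + 596
1932 = 3*596 + 144
596 = 4*144 + 20
144 = 7*20 + 4
20 = 5*4 + 0
gcd = 4, but 4 ∤ 4114, so the congruence has no solution.

no solution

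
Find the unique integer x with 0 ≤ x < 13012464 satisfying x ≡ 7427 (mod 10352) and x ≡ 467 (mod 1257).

6094403

Write x = 7427 + 10352·k. Then 10352·k ≡ 467 − 7427 ≡ 582 (mod 1257).
Need 10352⁻¹ mod 1257. Extended Euclid on (1257, 296):
1257 = 4*296 + 73
296 = 4*73 + 4
73 = 18*4 + 1
4 = 4*1 + 0
Back-substitute:
1 = 73 − 18·4
1 = −18·296 + 73·73
1 = 73·1257 − 310·296
10352⁻¹ ≡ 947 (mod 1257), so k ≡ 947·582 ≡ 588 (mod 1257).
x = 7427 + 10352·588 = 6094403.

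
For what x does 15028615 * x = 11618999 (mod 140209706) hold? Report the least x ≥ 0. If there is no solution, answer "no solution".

12232825

First find gcd(15028615, 140209706):
140209706 = 9×15028615 + 4952171
15028615 = 3×4952171 + 172102
4952171 = 28×172102 + 133315
172102 = 1×133315 + 38787
133315 = 3×38787 + 16954
38787 = 2×16954 + 4879
16954 = 3×4879 + 2317
4879 = 2×2317 + 245
2317 = 9×245 + 112
245 = 2×112 + 21
112 = 5×21 + 7
21 = 3×7 + 0
gcd = 7 and 7 | 11618999, so solutions exist. Divide through by 7: 2146945x ≡ 1659857 (mod 20029958).
Now find 2146945⁻¹ mod 20029958:
20029958 = 9×2146945 + 707453
2146945 = 3×707453 + 24586
707453 = 28×24586 + 19045
24586 = 1×19045 + 5541
19045 = 3×5541 + 2422
5541 = 2×2422 + 697
2422 = 3×697 + 331
697 = 2×331 + 35
331 = 9×35 + 16
35 = 2×16 + 3
16 = 5×3 + 1
3 = 3×1 + 0
Back-substitute:
1 = 16 − 5·3
1 = −5·35 + 11·16
1 = 11·331 − 104·35
1 = −104·697 + 219·331
1 = 219·2422 − 761·697
1 = −761·5541 + 1741·2422
1 = 1741·19045 − 5984·5541
1 = −5984·24586 + 7725·19045
1 = 7725·707453 − 222284·24586
1 = −222284·2146945 + 674577·707453
1 = 674577·20029958 − 6293477·2146945
So 2146945·(-6293477) ≡ 1 (mod 20029958), i.e. 2146945⁻¹ ≡ 13736481.
Then x ≡ 13736481·1659857 ≡ 12232825 (mod 20029958); the smallest non-negative solution is x = 12232825.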